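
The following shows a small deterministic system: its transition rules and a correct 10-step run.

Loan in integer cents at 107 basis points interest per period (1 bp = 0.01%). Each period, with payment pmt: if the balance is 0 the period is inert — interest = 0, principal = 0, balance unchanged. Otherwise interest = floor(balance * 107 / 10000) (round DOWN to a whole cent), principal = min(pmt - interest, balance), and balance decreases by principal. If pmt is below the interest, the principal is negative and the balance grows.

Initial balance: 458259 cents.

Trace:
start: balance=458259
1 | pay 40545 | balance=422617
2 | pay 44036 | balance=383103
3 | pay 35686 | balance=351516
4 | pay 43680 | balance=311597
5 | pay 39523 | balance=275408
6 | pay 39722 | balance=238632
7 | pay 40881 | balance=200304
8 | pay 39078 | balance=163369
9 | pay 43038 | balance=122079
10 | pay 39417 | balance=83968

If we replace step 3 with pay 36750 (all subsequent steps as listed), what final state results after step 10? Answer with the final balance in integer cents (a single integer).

(re-executing from step 3 with the substitution; state before step 3: balance=383103)
3 | pay 36750 | balance=350452
4 | pay 43680 | balance=310521
5 | pay 39523 | balance=274320
6 | pay 39722 | balance=237533
7 | pay 40881 | balance=199193
8 | pay 39078 | balance=162246
9 | pay 43038 | balance=120944
10 | pay 39417 | balance=82821

82821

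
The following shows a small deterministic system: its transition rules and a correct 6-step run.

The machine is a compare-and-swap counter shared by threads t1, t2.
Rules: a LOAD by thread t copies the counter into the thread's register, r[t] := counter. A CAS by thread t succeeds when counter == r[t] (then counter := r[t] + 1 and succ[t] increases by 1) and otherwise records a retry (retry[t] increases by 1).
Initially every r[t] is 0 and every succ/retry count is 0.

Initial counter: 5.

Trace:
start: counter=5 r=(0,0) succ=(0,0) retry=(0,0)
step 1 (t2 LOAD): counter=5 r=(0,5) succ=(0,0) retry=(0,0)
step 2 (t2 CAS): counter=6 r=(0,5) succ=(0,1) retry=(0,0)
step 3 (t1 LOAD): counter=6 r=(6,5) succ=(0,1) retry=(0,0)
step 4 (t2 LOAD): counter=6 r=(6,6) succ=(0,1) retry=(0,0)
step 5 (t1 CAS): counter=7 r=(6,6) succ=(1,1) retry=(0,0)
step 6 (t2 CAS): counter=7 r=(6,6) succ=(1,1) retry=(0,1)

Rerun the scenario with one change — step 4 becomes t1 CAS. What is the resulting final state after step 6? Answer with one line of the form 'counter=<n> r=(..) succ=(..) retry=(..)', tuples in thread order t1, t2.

(re-executing from step 4 with the substitution; state before step 4: counter=6 r=(6,5) succ=(0,1) retry=(0,0))
step 4 (t1 CAS): counter=7 r=(6,5) succ=(1,1) retry=(0,0)
step 5 (t1 CAS): counter=7 r=(6,5) succ=(1,1) retry=(1,0)
step 6 (t2 CAS): counter=7 r=(6,5) succ=(1,1) retry=(1,1)

counter=7 r=(6,5) succ=(1,1) retry=(1,1)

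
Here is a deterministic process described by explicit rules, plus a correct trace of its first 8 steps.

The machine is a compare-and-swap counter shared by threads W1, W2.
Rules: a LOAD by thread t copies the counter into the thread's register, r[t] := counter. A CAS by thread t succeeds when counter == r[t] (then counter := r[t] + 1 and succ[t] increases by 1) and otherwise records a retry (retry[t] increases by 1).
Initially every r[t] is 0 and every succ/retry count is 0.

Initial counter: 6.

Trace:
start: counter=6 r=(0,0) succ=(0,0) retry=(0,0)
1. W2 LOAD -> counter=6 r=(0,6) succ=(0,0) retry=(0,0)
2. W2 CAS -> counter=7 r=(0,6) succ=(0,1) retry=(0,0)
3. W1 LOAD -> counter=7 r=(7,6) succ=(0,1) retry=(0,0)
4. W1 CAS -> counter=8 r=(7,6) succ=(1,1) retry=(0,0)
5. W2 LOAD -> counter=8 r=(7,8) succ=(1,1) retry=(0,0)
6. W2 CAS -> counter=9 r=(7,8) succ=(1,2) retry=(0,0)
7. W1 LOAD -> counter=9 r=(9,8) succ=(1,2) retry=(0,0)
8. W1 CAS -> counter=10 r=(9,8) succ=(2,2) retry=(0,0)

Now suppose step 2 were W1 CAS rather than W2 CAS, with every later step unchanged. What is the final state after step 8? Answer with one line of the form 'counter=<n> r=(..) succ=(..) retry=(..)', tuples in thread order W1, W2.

(re-executing from step 2 with the substitution; state before step 2: counter=6 r=(0,6) succ=(0,0) retry=(0,0))
2. W1 CAS -> counter=6 r=(0,6) succ=(0,0) retry=(1,0)
3. W1 LOAD -> counter=6 r=(6,6) succ=(0,0) retry=(1,0)
4. W1 CAS -> counter=7 r=(6,6) succ=(1,0) retry=(1,0)
5. W2 LOAD -> counter=7 r=(6,7) succ=(1,0) retry=(1,0)
6. W2 CAS -> counter=8 r=(6,7) succ=(1,1) retry=(1,0)
7. W1 LOAD -> counter=8 r=(8,7) succ=(1,1) retry=(1,0)
8. W1 CAS -> counter=9 r=(8,7) succ=(2,1) retry=(1,0)

counter=9 r=(8,7) succ=(2,1) retry=(1,0)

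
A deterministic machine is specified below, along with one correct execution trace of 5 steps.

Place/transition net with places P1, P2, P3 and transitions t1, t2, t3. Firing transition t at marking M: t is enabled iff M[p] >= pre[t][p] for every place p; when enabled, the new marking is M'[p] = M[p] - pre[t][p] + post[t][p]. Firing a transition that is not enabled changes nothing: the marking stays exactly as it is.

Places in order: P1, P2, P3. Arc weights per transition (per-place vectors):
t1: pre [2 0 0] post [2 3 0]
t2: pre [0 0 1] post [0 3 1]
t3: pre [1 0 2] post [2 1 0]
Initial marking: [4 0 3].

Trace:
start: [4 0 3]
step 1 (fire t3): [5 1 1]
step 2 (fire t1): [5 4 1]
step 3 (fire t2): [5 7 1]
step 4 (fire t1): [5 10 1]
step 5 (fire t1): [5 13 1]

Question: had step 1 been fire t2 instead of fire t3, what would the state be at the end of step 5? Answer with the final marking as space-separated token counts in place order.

(re-executing from step 1 with the substitution; state before step 1: [4 0 3])
step 1 (fire t2): [4 3 3]
step 2 (fire t1): [4 6 3]
step 3 (fire t2): [4 9 3]
step 4 (fire t1): [4 12 3]
step 5 (fire t1): [4 15 3]

4 15 3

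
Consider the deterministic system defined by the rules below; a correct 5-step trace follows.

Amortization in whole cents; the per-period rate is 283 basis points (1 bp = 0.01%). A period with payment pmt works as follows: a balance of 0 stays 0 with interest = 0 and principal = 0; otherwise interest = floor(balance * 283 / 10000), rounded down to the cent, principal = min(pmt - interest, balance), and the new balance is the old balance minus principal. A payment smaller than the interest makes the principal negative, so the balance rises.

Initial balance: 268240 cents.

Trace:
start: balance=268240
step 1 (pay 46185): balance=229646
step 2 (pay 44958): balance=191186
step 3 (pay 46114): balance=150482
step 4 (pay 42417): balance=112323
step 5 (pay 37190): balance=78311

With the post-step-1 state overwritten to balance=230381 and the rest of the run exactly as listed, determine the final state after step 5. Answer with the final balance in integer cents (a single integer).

state after step 1 := balance=230381
step 2 (pay 44958): balance=191942
step 3 (pay 46114): balance=151259
step 4 (pay 42417): balance=113122
step 5 (pay 37190): balance=79133

79133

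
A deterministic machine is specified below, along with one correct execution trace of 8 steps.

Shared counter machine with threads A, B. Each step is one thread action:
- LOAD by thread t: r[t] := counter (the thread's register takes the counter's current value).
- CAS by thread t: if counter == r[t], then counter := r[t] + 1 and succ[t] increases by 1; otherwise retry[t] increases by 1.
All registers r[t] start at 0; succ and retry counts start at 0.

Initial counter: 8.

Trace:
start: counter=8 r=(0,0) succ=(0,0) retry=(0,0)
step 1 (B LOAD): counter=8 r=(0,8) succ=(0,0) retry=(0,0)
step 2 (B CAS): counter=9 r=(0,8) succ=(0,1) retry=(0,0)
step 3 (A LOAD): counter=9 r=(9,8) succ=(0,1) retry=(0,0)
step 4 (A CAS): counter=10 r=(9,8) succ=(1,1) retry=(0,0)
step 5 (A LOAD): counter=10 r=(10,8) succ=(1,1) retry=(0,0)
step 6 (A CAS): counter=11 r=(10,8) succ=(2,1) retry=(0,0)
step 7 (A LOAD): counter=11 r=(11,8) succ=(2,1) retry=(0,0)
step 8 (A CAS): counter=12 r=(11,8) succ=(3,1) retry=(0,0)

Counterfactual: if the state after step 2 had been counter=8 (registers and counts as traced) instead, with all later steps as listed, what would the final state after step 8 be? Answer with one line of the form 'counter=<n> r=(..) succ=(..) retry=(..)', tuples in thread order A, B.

counter=11 r=(10,8) succ=(3,1) retry=(0,0)

state after step 2 := counter=8 r=(0,8) succ=(0,1) retry=(0,0)
step 3 (A LOAD): counter=8 r=(8,8) succ=(0,1) retry=(0,0)
step 4 (A CAS): counter=9 r=(8,8) succ=(1,1) retry=(0,0)
step 5 (A LOAD): counter=9 r=(9,8) succ=(1,1) retry=(0,0)
step 6 (A CAS): counter=10 r=(9,8) succ=(2,1) retry=(0,0)
step 7 (A LOAD): counter=10 r=(10,8) succ=(2,1) retry=(0,0)
step 8 (A CAS): counter=11 r=(10,8) succ=(3,1) retry=(0,0)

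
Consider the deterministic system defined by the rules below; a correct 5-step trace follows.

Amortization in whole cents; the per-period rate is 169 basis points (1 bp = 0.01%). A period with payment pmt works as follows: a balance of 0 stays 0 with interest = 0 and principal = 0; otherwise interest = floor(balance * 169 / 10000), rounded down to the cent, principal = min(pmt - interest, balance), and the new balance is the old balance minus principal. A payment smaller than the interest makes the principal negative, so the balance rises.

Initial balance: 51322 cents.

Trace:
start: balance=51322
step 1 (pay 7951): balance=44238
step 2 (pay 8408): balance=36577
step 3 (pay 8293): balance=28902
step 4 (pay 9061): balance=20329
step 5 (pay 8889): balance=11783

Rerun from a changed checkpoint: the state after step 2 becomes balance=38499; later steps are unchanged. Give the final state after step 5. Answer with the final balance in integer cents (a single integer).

13804

state after step 2 := balance=38499
step 3 (pay 8293): balance=30856
step 4 (pay 9061): balance=22316
step 5 (pay 8889): balance=13804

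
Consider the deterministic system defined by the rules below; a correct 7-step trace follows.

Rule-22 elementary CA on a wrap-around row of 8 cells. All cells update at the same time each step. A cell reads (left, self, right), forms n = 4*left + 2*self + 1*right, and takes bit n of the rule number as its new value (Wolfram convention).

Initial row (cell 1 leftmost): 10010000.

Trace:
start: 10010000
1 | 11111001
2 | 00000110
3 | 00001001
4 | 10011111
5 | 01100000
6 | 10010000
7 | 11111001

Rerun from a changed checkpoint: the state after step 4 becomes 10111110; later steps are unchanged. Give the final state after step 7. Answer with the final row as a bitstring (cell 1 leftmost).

00100010

state after step 4 := 10111110
5 | 10000000
6 | 11000001
7 | 00100010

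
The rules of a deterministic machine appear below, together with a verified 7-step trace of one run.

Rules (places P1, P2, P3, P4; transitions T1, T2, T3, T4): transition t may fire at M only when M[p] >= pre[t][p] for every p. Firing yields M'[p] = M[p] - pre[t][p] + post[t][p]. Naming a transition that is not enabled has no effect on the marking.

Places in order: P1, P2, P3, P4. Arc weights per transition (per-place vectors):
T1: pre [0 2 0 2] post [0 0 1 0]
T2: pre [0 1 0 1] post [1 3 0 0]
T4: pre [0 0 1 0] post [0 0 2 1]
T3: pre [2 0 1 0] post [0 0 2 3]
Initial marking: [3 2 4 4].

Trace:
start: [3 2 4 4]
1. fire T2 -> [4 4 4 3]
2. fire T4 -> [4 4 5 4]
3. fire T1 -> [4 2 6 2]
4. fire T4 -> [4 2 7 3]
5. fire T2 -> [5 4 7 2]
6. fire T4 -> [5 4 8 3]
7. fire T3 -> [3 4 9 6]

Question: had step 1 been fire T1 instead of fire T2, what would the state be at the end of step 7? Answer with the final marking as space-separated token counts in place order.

1 0 9 8

(re-executing from step 1 with the substitution; state before step 1: [3 2 4 4])
1. fire T1 -> [3 0 5 2]
2. fire T4 -> [3 0 6 3]
3. fire T1 -> [3 0 6 3]
4. fire T4 -> [3 0 7 4]
5. fire T2 -> [3 0 7 4]
6. fire T4 -> [3 0 8 5]
7. fire T3 -> [1 0 9 8]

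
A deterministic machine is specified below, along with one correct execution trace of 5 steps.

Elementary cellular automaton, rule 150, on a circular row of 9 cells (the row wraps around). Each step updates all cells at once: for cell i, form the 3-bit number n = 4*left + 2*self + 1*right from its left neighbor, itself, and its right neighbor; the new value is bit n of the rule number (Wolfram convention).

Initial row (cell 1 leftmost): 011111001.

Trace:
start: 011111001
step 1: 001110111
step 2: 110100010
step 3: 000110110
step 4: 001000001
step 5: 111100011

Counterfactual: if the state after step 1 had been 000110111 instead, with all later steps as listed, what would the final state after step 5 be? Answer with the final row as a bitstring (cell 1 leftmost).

state after step 1 := 000110111
step 2: 101000010
step 3: 101100110
step 4: 100011000
step 5: 110100101

110100101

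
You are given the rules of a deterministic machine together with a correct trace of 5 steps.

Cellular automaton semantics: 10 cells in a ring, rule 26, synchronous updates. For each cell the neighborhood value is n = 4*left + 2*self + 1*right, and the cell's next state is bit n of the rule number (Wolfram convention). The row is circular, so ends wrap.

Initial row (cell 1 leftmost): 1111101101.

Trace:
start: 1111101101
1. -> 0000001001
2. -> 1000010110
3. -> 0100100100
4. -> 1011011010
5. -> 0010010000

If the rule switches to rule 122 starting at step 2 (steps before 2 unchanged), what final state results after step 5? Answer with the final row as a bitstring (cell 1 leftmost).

1111111111

(re-executing steps 2..5 under rule 122; state before step 2: 0000001001)
2. -> 1000010110
3. -> 0100101111
4. -> 1011011001
5. -> 1111111111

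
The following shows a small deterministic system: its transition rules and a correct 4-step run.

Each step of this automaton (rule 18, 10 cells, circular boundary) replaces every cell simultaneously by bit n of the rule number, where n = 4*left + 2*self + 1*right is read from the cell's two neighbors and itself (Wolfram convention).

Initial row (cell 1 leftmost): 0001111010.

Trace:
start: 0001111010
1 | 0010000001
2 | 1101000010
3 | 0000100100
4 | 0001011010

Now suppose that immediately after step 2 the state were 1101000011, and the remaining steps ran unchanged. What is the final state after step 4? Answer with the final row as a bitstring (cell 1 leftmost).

state after step 2 := 1101000011
3 | 0000100100
4 | 0001011010

0001011010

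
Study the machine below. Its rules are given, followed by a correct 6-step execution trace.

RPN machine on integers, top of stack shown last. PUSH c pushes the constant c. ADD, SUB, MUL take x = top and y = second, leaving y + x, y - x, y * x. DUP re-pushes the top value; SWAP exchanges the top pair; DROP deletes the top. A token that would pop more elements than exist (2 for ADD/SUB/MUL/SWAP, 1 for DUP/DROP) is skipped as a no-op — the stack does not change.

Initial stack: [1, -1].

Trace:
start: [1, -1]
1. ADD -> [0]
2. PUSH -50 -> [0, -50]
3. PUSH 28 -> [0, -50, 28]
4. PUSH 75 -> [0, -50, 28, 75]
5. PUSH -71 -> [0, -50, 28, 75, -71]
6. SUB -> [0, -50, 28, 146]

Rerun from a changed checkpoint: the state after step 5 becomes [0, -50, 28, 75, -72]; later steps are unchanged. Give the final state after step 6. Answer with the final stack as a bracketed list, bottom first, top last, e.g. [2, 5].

[0, -50, 28, 147]

state after step 5 := [0, -50, 28, 75, -72]
6. SUB -> [0, -50, 28, 147]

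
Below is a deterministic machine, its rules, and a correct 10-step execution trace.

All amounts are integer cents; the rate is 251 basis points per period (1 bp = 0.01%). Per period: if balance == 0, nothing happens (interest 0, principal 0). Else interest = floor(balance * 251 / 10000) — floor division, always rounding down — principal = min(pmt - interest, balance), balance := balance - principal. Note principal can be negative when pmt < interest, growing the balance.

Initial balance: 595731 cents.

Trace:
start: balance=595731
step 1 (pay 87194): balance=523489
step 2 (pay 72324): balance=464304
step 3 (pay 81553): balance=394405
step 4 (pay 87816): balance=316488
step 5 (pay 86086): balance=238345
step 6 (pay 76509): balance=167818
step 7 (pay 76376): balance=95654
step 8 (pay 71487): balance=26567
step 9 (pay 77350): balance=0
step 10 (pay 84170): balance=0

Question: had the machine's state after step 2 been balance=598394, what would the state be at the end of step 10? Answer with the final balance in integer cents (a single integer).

27957

state after step 2 := balance=598394
step 3 (pay 81553): balance=531860
step 4 (pay 87816): balance=457393
step 5 (pay 86086): balance=382787
step 6 (pay 76509): balance=315885
step 7 (pay 76376): balance=247437
step 8 (pay 71487): balance=182160
step 9 (pay 77350): balance=109382
step 10 (pay 84170): balance=27957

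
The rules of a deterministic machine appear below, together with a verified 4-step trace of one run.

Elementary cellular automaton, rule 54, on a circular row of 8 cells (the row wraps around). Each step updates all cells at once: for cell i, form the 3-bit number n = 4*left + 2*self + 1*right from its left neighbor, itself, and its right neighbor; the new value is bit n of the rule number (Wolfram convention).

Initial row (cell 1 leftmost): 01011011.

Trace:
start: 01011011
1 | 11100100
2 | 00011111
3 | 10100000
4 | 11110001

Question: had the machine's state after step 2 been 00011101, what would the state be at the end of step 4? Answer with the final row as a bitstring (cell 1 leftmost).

01110100

state after step 2 := 00011101
3 | 10100011
4 | 01110100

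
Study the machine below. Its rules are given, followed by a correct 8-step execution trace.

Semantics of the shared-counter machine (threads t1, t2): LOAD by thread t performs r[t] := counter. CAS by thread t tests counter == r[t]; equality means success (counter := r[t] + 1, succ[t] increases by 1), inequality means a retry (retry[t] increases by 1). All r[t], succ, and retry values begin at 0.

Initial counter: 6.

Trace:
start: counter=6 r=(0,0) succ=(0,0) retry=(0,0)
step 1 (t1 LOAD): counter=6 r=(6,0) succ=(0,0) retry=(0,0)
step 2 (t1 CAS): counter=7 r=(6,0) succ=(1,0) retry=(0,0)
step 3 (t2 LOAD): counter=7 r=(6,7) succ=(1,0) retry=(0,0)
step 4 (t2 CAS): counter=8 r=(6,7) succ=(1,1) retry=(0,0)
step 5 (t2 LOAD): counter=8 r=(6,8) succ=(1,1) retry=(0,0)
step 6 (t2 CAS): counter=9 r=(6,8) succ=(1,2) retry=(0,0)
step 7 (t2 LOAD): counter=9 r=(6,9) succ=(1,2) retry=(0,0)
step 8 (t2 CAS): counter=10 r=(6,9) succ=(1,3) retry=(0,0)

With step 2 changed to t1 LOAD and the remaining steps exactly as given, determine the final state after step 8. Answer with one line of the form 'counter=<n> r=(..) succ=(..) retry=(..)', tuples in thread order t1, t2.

(re-executing from step 2 with the substitution; state before step 2: counter=6 r=(6,0) succ=(0,0) retry=(0,0))
step 2 (t1 LOAD): counter=6 r=(6,0) succ=(0,0) retry=(0,0)
step 3 (t2 LOAD): counter=6 r=(6,6) succ=(0,0) retry=(0,0)
step 4 (t2 CAS): counter=7 r=(6,6) succ=(0,1) retry=(0,0)
step 5 (t2 LOAD): counter=7 r=(6,7) succ=(0,1) retry=(0,0)
step 6 (t2 CAS): counter=8 r=(6,7) succ=(0,2) retry=(0,0)
step 7 (t2 LOAD): counter=8 r=(6,8) succ=(0,2) retry=(0,0)
step 8 (t2 CAS): counter=9 r=(6,8) succ=(0,3) retry=(0,0)

counter=9 r=(6,8) succ=(0,3) retry=(0,0)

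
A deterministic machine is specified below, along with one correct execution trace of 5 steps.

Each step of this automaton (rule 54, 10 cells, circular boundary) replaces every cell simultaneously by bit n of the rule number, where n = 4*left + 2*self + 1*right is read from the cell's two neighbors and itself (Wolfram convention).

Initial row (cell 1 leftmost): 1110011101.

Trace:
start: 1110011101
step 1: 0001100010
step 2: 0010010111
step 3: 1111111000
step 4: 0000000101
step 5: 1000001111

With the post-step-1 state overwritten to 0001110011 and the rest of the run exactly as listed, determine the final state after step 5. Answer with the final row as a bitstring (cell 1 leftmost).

state after step 1 := 0001110011
step 2: 1010001100
step 3: 1111010011
step 4: 0000111100
step 5: 0001000010

0001000010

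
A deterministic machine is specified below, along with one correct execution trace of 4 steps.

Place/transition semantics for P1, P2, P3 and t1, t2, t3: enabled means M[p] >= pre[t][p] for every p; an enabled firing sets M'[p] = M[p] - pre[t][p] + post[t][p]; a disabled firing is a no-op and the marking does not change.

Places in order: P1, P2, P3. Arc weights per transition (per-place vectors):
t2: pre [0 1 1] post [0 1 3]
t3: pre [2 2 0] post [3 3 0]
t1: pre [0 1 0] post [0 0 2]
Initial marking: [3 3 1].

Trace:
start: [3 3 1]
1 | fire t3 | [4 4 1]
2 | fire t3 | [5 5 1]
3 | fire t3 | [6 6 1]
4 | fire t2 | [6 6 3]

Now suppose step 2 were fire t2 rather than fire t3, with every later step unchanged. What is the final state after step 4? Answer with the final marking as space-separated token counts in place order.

(re-executing from step 2 with the substitution; state before step 2: [4 4 1])
2 | fire t2 | [4 4 3]
3 | fire t3 | [5 5 3]
4 | fire t2 | [5 5 5]

5 5 5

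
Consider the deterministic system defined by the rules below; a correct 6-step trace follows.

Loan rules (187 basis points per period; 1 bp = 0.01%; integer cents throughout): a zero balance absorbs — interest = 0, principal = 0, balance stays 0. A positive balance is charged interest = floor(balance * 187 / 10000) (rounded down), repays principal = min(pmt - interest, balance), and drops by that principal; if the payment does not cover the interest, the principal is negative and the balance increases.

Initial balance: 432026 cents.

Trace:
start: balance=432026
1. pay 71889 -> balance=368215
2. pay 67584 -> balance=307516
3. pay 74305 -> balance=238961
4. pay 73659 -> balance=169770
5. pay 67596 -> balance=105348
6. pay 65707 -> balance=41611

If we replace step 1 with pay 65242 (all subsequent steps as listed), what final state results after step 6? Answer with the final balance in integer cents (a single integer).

48903

(re-executing from step 1 with the substitution; state before step 1: balance=432026)
1. pay 65242 -> balance=374862
2. pay 67584 -> balance=314287
3. pay 74305 -> balance=245859
4. pay 73659 -> balance=176797
5. pay 67596 -> balance=112507
6. pay 65707 -> balance=48903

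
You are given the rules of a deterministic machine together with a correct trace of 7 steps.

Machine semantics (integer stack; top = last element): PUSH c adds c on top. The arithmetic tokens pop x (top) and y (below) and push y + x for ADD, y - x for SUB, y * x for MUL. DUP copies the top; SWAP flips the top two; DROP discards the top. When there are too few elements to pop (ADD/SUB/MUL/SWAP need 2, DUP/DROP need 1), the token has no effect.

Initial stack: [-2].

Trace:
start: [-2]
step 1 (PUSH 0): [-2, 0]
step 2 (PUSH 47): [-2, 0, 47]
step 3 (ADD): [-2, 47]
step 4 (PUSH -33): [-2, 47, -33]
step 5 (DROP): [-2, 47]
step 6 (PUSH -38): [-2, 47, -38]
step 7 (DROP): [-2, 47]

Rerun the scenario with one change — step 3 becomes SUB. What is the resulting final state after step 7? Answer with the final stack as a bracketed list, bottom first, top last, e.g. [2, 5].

(re-executing from step 3 with the substitution; state before step 3: [-2, 0, 47])
step 3 (SUB): [-2, -47]
step 4 (PUSH -33): [-2, -47, -33]
step 5 (DROP): [-2, -47]
step 6 (PUSH -38): [-2, -47, -38]
step 7 (DROP): [-2, -47]

[-2, -47]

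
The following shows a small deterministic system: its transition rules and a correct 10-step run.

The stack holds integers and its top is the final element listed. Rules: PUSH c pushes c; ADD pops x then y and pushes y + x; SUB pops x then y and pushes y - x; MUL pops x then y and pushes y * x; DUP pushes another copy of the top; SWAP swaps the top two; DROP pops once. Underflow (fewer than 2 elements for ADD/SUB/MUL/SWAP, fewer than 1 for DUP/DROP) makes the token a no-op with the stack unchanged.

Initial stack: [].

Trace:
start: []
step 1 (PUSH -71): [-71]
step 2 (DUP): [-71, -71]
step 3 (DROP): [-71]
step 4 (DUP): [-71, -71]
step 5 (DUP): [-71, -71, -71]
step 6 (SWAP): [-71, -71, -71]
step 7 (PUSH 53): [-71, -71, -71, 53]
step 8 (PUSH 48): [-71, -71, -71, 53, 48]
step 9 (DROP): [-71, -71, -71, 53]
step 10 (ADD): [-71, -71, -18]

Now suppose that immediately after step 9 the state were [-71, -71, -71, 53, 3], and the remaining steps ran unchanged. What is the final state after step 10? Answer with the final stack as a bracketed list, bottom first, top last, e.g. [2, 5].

[-71, -71, -71, 56]

state after step 9 := [-71, -71, -71, 53, 3]
step 10 (ADD): [-71, -71, -71, 56]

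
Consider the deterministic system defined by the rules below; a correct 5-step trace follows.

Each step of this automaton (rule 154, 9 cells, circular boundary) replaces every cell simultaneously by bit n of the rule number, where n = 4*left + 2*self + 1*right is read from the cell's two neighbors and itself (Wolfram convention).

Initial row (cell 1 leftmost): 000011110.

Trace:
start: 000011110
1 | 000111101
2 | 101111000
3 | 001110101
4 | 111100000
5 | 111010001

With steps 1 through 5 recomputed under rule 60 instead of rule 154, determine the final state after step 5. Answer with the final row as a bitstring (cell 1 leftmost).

000110000

(re-executing steps 1..5 under rule 60; state before step 1: 000011110)
1 | 000010001
2 | 100011001
3 | 010010101
4 | 111011111
5 | 000110000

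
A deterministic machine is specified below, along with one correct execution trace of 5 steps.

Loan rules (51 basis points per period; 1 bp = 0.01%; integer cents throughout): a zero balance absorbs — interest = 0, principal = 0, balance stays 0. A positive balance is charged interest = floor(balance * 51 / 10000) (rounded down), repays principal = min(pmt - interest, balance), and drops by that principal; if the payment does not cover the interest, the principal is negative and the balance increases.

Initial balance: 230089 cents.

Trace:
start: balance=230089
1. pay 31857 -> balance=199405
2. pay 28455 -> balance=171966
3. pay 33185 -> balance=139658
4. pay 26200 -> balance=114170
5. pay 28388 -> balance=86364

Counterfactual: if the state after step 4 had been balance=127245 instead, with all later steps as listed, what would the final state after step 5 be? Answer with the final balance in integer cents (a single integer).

99505

state after step 4 := balance=127245
5. pay 28388 -> balance=99505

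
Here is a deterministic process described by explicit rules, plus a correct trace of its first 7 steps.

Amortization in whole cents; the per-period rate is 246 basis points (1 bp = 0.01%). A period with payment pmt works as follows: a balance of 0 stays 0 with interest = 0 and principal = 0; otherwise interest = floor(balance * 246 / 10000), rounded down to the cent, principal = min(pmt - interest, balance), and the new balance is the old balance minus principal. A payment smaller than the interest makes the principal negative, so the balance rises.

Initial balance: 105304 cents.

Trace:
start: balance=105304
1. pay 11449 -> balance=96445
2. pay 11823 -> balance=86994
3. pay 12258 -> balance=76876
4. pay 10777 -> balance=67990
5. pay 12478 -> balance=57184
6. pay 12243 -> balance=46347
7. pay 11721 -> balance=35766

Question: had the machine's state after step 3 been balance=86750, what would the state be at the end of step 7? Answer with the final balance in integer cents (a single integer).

46648

state after step 3 := balance=86750
4. pay 10777 -> balance=78107
5. pay 12478 -> balance=67550
6. pay 12243 -> balance=56968
7. pay 11721 -> balance=46648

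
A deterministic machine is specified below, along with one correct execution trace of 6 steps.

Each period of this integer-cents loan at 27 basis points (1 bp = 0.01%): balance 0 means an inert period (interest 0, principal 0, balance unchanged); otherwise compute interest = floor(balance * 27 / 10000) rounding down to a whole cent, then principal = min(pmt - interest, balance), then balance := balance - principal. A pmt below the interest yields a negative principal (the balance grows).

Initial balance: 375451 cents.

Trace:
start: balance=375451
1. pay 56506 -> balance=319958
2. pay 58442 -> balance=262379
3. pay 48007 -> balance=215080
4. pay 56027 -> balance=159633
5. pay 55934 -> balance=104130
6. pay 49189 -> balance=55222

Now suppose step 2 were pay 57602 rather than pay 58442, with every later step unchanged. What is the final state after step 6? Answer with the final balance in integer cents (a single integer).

56070

(re-executing from step 2 with the substitution; state before step 2: balance=319958)
2. pay 57602 -> balance=263219
3. pay 48007 -> balance=215922
4. pay 56027 -> balance=160477
5. pay 55934 -> balance=104976
6. pay 49189 -> balance=56070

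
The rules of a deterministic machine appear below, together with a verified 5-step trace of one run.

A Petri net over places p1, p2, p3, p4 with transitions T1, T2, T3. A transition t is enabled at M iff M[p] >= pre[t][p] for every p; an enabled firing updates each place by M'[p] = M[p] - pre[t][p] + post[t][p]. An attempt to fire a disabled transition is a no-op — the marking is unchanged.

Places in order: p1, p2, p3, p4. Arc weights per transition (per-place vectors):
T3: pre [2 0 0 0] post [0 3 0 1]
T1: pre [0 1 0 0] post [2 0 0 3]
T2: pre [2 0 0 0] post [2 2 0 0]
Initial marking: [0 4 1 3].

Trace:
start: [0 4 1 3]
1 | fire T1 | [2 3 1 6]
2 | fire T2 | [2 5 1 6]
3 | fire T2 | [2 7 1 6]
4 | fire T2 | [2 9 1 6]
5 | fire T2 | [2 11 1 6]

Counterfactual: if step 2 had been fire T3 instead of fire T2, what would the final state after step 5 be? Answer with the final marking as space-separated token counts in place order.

0 6 1 7

(re-executing from step 2 with the substitution; state before step 2: [2 3 1 6])
2 | fire T3 | [0 6 1 7]
3 | fire T2 | [0 6 1 7]
4 | fire T2 | [0 6 1 7]
5 | fire T2 | [0 6 1 7]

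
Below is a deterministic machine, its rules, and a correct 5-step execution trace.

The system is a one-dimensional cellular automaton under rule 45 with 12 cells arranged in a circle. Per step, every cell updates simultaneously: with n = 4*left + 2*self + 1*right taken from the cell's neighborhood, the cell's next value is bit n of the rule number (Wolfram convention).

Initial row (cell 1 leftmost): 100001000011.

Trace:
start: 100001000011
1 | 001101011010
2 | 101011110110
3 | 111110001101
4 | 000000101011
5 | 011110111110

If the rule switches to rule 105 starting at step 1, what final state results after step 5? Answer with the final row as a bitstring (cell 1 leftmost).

(re-executing steps 1..5 under rule 105; state before step 1: 100001000011)
1 | 101100011010
2 | 011101011101
3 | 110110110110
4 | 111111111111
5 | 000000000000

000000000000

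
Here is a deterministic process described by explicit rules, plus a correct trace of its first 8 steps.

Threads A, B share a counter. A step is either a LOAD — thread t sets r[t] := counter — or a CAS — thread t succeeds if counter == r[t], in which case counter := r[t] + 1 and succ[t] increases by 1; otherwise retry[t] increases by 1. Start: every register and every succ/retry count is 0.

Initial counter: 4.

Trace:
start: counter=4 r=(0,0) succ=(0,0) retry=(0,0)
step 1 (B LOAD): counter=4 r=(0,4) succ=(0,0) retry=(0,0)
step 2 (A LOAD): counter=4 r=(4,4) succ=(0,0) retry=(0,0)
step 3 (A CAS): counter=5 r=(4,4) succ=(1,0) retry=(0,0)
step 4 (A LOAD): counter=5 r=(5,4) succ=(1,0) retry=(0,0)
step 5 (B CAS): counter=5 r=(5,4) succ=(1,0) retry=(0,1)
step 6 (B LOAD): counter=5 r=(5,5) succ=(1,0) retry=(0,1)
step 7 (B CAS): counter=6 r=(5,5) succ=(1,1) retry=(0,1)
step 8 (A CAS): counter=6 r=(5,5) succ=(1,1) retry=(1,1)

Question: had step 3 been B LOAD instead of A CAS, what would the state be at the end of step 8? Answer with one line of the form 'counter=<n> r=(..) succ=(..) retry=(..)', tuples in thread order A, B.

(re-executing from step 3 with the substitution; state before step 3: counter=4 r=(4,4) succ=(0,0) retry=(0,0))
step 3 (B LOAD): counter=4 r=(4,4) succ=(0,0) retry=(0,0)
step 4 (A LOAD): counter=4 r=(4,4) succ=(0,0) retry=(0,0)
step 5 (B CAS): counter=5 r=(4,4) succ=(0,1) retry=(0,0)
step 6 (B LOAD): counter=5 r=(4,5) succ=(0,1) retry=(0,0)
step 7 (B CAS): counter=6 r=(4,5) succ=(0,2) retry=(0,0)
step 8 (A CAS): counter=6 r=(4,5) succ=(0,2) retry=(1,0)

counter=6 r=(4,5) succ=(0,2) retry=(1,0)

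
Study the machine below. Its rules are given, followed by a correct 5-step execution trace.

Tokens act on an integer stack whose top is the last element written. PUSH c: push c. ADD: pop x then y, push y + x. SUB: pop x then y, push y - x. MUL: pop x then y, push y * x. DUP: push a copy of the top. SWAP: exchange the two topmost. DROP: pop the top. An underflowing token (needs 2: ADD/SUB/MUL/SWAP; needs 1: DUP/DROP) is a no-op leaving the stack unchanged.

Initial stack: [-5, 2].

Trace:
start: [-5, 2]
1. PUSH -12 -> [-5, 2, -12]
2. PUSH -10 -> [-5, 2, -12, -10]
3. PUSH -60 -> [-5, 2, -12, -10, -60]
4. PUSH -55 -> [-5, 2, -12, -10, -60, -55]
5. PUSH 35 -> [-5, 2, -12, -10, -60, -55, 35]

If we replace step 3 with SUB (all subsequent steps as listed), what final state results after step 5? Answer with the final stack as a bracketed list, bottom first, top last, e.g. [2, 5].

(re-executing from step 3 with the substitution; state before step 3: [-5, 2, -12, -10])
3. SUB -> [-5, 2, -2]
4. PUSH -55 -> [-5, 2, -2, -55]
5. PUSH 35 -> [-5, 2, -2, -55, 35]

[-5, 2, -2, -55, 35]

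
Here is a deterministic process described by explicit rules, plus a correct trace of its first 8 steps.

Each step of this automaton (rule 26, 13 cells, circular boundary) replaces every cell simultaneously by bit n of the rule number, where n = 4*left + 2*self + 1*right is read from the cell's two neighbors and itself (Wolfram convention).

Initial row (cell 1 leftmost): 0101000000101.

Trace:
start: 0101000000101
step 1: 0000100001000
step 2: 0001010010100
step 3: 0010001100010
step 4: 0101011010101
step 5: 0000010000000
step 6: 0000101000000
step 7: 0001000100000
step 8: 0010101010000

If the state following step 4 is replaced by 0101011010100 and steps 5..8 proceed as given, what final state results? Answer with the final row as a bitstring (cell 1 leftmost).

state after step 4 := 0101011010100
step 5: 1000010000010
step 6: 0100101000100
step 7: 1011000101010
step 8: 0010101000000

0010101000000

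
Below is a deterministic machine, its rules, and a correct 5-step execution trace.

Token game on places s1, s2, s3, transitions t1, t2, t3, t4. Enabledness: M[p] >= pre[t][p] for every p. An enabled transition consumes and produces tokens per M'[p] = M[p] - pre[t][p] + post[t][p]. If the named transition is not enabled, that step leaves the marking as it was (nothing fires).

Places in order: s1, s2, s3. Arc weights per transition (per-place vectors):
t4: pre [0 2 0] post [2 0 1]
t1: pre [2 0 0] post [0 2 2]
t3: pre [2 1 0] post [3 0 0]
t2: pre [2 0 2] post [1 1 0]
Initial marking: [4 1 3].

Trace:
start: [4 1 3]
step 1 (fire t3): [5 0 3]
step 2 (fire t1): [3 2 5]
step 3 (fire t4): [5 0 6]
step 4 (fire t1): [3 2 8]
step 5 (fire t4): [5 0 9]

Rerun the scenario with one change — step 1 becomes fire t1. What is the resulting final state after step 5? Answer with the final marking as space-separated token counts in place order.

(re-executing from step 1 with the substitution; state before step 1: [4 1 3])
step 1 (fire t1): [2 3 5]
step 2 (fire t1): [0 5 7]
step 3 (fire t4): [2 3 8]
step 4 (fire t1): [0 5 10]
step 5 (fire t4): [2 3 11]

2 3 11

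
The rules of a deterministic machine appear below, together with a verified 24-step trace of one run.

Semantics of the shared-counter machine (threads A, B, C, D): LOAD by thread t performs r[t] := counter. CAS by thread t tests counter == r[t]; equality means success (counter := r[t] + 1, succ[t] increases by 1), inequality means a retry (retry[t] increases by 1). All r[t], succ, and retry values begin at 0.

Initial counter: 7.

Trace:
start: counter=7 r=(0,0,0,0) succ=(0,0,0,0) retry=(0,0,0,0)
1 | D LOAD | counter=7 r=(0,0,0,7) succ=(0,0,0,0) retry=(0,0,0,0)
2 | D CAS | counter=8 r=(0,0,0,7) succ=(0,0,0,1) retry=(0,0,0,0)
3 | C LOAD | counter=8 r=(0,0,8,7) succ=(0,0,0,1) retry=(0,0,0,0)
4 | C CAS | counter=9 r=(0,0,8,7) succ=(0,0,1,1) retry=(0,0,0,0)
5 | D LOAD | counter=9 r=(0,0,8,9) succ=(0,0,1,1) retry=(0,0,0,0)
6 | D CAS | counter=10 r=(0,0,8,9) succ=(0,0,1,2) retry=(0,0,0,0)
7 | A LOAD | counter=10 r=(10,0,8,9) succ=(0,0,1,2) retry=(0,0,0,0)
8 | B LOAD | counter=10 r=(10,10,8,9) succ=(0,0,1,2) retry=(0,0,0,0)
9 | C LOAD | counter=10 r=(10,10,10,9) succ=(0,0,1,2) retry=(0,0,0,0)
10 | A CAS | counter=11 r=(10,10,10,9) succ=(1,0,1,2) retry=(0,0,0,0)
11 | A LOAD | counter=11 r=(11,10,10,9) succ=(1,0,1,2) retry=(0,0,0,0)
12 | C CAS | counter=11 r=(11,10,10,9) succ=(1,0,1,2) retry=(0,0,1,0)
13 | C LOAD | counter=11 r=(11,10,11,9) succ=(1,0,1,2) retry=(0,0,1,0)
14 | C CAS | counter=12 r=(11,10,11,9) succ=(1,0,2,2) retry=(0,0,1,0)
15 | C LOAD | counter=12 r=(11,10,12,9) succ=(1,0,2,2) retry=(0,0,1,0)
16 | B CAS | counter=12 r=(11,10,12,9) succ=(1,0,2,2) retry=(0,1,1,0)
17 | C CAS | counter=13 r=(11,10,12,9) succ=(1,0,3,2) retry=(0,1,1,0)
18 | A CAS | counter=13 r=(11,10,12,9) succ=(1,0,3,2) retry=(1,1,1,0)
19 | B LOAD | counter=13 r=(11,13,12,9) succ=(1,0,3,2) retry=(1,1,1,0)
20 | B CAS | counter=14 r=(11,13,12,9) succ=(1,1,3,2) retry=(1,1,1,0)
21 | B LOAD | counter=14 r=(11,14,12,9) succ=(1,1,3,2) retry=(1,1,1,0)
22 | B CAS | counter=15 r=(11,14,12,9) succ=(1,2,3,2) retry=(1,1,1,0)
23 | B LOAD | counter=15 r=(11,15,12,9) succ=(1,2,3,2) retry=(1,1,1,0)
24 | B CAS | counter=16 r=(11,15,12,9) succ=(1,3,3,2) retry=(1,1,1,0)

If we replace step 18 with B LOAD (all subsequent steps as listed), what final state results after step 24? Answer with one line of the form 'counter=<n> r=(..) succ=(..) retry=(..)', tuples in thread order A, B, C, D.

counter=16 r=(11,15,12,9) succ=(1,3,3,2) retry=(0,1,1,0)

(re-executing from step 18 with the substitution; state before step 18: counter=13 r=(11,10,12,9) succ=(1,0,3,2) retry=(0,1,1,0))
18 | B LOAD | counter=13 r=(11,13,12,9) succ=(1,0,3,2) retry=(0,1,1,0)
19 | B LOAD | counter=13 r=(11,13,12,9) succ=(1,0,3,2) retry=(0,1,1,0)
20 | B CAS | counter=14 r=(11,13,12,9) succ=(1,1,3,2) retry=(0,1,1,0)
21 | B LOAD | counter=14 r=(11,14,12,9) succ=(1,1,3,2) retry=(0,1,1,0)
22 | B CAS | counter=15 r=(11,14,12,9) succ=(1,2,3,2) retry=(0,1,1,0)
23 | B LOAD | counter=15 r=(11,15,12,9) succ=(1,2,3,2) retry=(0,1,1,0)
24 | B CAS | counter=16 r=(11,15,12,9) succ=(1,3,3,2) retry=(0,1,1,0)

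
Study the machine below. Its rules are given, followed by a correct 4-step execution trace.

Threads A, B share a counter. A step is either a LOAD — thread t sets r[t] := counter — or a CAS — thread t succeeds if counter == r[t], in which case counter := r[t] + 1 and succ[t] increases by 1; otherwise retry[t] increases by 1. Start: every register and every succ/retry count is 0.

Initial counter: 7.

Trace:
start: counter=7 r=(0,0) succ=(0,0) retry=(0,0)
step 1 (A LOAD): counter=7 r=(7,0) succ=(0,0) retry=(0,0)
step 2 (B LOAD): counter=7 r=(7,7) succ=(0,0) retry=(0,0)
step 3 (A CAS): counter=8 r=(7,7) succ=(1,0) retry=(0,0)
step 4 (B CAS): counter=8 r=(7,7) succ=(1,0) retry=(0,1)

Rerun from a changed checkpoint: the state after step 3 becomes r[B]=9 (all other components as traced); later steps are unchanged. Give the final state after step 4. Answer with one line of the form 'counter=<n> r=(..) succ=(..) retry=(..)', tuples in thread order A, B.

counter=8 r=(7,9) succ=(1,0) retry=(0,1)

state after step 3 := counter=8 r=(7,9) succ=(1,0) retry=(0,0)
step 4 (B CAS): counter=8 r=(7,9) succ=(1,0) retry=(0,1)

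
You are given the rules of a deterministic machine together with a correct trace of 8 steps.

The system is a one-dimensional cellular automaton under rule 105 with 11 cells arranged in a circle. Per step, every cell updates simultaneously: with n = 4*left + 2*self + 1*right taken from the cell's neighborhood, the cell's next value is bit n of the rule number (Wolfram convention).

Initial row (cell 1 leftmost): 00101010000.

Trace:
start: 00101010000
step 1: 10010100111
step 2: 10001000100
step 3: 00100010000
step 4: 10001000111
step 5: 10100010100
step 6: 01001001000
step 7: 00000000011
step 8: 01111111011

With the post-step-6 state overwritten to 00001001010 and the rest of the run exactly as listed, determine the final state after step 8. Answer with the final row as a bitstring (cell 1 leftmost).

state after step 6 := 00001001010
step 7: 11100000100
step 8: 10101110000

10101110000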